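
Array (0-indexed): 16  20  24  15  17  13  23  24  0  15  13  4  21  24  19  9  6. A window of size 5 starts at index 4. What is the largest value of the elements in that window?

Elements at indices 4..8: 17, 13, 23, 24, 0
max(17, 13, 23, 24, 0) = 24

24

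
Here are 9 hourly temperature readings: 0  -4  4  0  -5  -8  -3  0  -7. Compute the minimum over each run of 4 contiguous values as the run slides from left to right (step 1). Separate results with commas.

-4, -5, -8, -8, -8, -8

(0, -4, 4, 0) → min -4
(-4, 4, 0, -5) → min -5
(4, 0, -5, -8) → min -8
(0, -5, -8, -3) → min -8
(-5, -8, -3, 0) → min -8
(-8, -3, 0, -7) → min -8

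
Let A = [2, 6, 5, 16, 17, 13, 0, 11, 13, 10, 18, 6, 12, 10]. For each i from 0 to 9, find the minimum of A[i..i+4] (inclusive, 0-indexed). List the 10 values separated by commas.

Sliding a size-5 window across the 14 values:
[2, 6, 5, 16, 17] → min 2
[6, 5, 16, 17, 13] → min 5
[5, 16, 17, 13, 0] → min 0
[16, 17, 13, 0, 11] → min 0
[17, 13, 0, 11, 13] → min 0
[13, 0, 11, 13, 10] → min 0
[0, 11, 13, 10, 18] → min 0
[11, 13, 10, 18, 6] → min 6
[13, 10, 18, 6, 12] → min 6
[10, 18, 6, 12, 10] → min 6

2, 5, 0, 0, 0, 0, 0, 6, 6, 6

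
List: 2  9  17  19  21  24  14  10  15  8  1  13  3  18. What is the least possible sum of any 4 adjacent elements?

25

[2, 9, 17, 19] → sum 47
[9, 17, 19, 21] → sum 66
[17, 19, 21, 24] → sum 81
[19, 21, 24, 14] → sum 78
[21, 24, 14, 10] → sum 69
[24, 14, 10, 15] → sum 63
[14, 10, 15, 8] → sum 47
[10, 15, 8, 1] → sum 34
[15, 8, 1, 13] → sum 37
[8, 1, 13, 3] → sum 25
[1, 13, 3, 18] → sum 35
Least of these is 25.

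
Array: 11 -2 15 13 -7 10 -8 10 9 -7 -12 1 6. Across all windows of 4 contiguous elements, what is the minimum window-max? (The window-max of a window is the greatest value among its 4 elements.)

6

[11, -2, 15, 13] → max 15
[-2, 15, 13, -7] → max 15
[15, 13, -7, 10] → max 15
[13, -7, 10, -8] → max 13
[-7, 10, -8, 10] → max 10
[10, -8, 10, 9] → max 10
[-8, 10, 9, -7] → max 10
[10, 9, -7, -12] → max 10
[9, -7, -12, 1] → max 9
[-7, -12, 1, 6] → max 6
Minimum of these is 6.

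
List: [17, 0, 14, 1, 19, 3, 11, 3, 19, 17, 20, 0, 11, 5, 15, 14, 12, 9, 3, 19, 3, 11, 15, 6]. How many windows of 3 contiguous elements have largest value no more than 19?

[17, 0, 14] → max 17  ≤ 19 ✓
[0, 14, 1] → max 14  ≤ 19 ✓
[14, 1, 19] → max 19  ≤ 19 ✓
[1, 19, 3] → max 19  ≤ 19 ✓
[19, 3, 11] → max 19  ≤ 19 ✓
[3, 11, 3] → max 11  ≤ 19 ✓
[11, 3, 19] → max 19  ≤ 19 ✓
[3, 19, 17] → max 19  ≤ 19 ✓
[19, 17, 20] → max 20
[17, 20, 0] → max 20
[20, 0, 11] → max 20
[0, 11, 5] → max 11  ≤ 19 ✓
[11, 5, 15] → max 15  ≤ 19 ✓
[5, 15, 14] → max 15  ≤ 19 ✓
[15, 14, 12] → max 15  ≤ 19 ✓
[14, 12, 9] → max 14  ≤ 19 ✓
[12, 9, 3] → max 12  ≤ 19 ✓
[9, 3, 19] → max 19  ≤ 19 ✓
[3, 19, 3] → max 19  ≤ 19 ✓
[19, 3, 11] → max 19  ≤ 19 ✓
[3, 11, 15] → max 15  ≤ 19 ✓
[11, 15, 6] → max 15  ≤ 19 ✓
19 windows satisfy the condition.

19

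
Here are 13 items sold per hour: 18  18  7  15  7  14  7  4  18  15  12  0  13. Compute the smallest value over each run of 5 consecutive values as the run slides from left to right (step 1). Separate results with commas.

Sliding a size-5 window across the 13 values:
(18, 18, 7, 15, 7) → min 7
(18, 7, 15, 7, 14) → min 7
(7, 15, 7, 14, 7) → min 7
(15, 7, 14, 7, 4) → min 4
(7, 14, 7, 4, 18) → min 4
(14, 7, 4, 18, 15) → min 4
(7, 4, 18, 15, 12) → min 4
(4, 18, 15, 12, 0) → min 0
(18, 15, 12, 0, 13) → min 0

7, 7, 7, 4, 4, 4, 4, 0, 0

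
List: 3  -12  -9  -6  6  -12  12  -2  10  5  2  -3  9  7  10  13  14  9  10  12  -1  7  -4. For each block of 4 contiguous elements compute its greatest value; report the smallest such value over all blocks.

3

Each size-4 window and its max:
[3, -12, -9, -6] → max 3
[-12, -9, -6, 6] → max 6
[-9, -6, 6, -12] → max 6
[-6, 6, -12, 12] → max 12
[6, -12, 12, -2] → max 12
[-12, 12, -2, 10] → max 12
[12, -2, 10, 5] → max 12
[-2, 10, 5, 2] → max 10
[10, 5, 2, -3] → max 10
[5, 2, -3, 9] → max 9
[2, -3, 9, 7] → max 9
[-3, 9, 7, 10] → max 10
[9, 7, 10, 13] → max 13
[7, 10, 13, 14] → max 14
[10, 13, 14, 9] → max 14
[13, 14, 9, 10] → max 14
[14, 9, 10, 12] → max 14
[9, 10, 12, -1] → max 12
[10, 12, -1, 7] → max 12
[12, -1, 7, -4] → max 12
Smallest of these is 3.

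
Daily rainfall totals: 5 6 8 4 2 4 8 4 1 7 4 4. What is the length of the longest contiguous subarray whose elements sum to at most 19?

5

Extend to the right; shrink from the left whenever the sum exceeds 19:
[5] sum 5 len 1
[5, 6] sum 11 len 2
[5, 6, 8] sum 19 len 3
[6, 8, 4] sum 18 len 3
[8, 4, 2] sum 14 len 3
[8, 4, 2, 4] sum 18 len 4
[4, 2, 4, 8] sum 18 len 4
[2, 4, 8, 4] sum 18 len 4
[2, 4, 8, 4, 1] sum 19 len 5
[4, 1, 7] sum 12 len 3
[4, 1, 7, 4] sum 16 len 4
[1, 7, 4, 4] sum 16 len 4
Longest length seen: 5.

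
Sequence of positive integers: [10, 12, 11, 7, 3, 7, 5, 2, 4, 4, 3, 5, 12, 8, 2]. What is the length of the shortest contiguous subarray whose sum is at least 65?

10

add 10: running sum 10 < 65
add 12: running sum 22 < 65
add 11: running sum 33 < 65
add 7: running sum 40 < 65
add 3: running sum 43 < 65
add 7: running sum 50 < 65
add 5: running sum 55 < 65
add 2: running sum 57 < 65
add 4: running sum 61 < 65
add 4: shortest ending here [10, 12, 11, 7, 3, 7, 5, 2, 4, 4] sum 65, len 10
add 3: shortest ending here [10, 12, 11, 7, 3, 7, 5, 2, 4, 4, 3] sum 68, len 11
add 5: shortest ending here [10, 12, 11, 7, 3, 7, 5, 2, 4, 4, 3, 5] sum 73, len 12
add 12: shortest ending here [12, 11, 7, 3, 7, 5, 2, 4, 4, 3, 5, 12] sum 75, len 12
add 8: shortest ending here [11, 7, 3, 7, 5, 2, 4, 4, 3, 5, 12, 8] sum 71, len 12
add 2: shortest ending here [11, 7, 3, 7, 5, 2, 4, 4, 3, 5, 12, 8, 2] sum 73, len 13
Shortest qualifying length: 10.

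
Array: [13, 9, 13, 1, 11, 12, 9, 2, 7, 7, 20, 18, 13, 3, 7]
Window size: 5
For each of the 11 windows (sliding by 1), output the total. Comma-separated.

47, 46, 46, 35, 41, 37, 45, 54, 65, 61, 61

13 9 13 1 11 → sum 47
9 13 1 11 12 → sum 46
13 1 11 12 9 → sum 46
1 11 12 9 2 → sum 35
11 12 9 2 7 → sum 41
12 9 2 7 7 → sum 37
9 2 7 7 20 → sum 45
2 7 7 20 18 → sum 54
7 7 20 18 13 → sum 65
7 20 18 13 3 → sum 61
20 18 13 3 7 → sum 61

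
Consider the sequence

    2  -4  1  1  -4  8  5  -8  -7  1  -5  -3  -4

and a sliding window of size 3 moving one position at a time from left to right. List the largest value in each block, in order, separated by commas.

(2, -4, 1) → max 2
(-4, 1, 1) → max 1
(1, 1, -4) → max 1
(1, -4, 8) → max 8
(-4, 8, 5) → max 8
(8, 5, -8) → max 8
(5, -8, -7) → max 5
(-8, -7, 1) → max 1
(-7, 1, -5) → max 1
(1, -5, -3) → max 1
(-5, -3, -4) → max -3

2, 1, 1, 8, 8, 8, 5, 1, 1, 1, -3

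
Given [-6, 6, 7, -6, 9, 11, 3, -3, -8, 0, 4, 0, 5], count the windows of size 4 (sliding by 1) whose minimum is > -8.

6

[-6, 6, 7, -6] → min -6  > -8 ✓
[6, 7, -6, 9] → min -6  > -8 ✓
[7, -6, 9, 11] → min -6  > -8 ✓
[-6, 9, 11, 3] → min -6  > -8 ✓
[9, 11, 3, -3] → min -3  > -8 ✓
[11, 3, -3, -8] → min -8
[3, -3, -8, 0] → min -8
[-3, -8, 0, 4] → min -8
[-8, 0, 4, 0] → min -8
[0, 4, 0, 5] → min 0  > -8 ✓
6 windows satisfy the condition.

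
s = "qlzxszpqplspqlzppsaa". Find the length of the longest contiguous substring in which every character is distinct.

add q: [q] len 1
add l: [q, l] len 2
add z: [q, l, z] len 3
add x: [q, l, z, x] len 4
add s: [q, l, z, x, s] len 5
add z (repeat z, move left end past it): [x, s, z] len 3
add p: [x, s, z, p] len 4
add q: [x, s, z, p, q] len 5
add p (repeat p, move left end past it): [q, p] len 2
add l: [q, p, l] len 3
add s: [q, p, l, s] len 4
add p (repeat p, move left end past it): [l, s, p] len 3
add q: [l, s, p, q] len 4
add l (repeat l, move left end past it): [s, p, q, l] len 4
add z: [s, p, q, l, z] len 5
add p (repeat p, move left end past it): [q, l, z, p] len 4
add p (repeat p, move left end past it): [p] len 1
add s: [p, s] len 2
add a: [p, s, a] len 3
add a (repeat a, move left end past it): [a] len 1
Longest all-distinct length: 5.

5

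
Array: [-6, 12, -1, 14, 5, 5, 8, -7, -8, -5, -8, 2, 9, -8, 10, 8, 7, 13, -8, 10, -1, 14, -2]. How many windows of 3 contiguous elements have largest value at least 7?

18

-6 12 -1 → max 12  ≥ 7 ✓
12 -1 14 → max 14  ≥ 7 ✓
-1 14 5 → max 14  ≥ 7 ✓
14 5 5 → max 14  ≥ 7 ✓
5 5 8 → max 8  ≥ 7 ✓
5 8 -7 → max 8  ≥ 7 ✓
8 -7 -8 → max 8  ≥ 7 ✓
-7 -8 -5 → max -5
-8 -5 -8 → max -5
-5 -8 2 → max 2
-8 2 9 → max 9  ≥ 7 ✓
2 9 -8 → max 9  ≥ 7 ✓
9 -8 10 → max 10  ≥ 7 ✓
-8 10 8 → max 10  ≥ 7 ✓
10 8 7 → max 10  ≥ 7 ✓
8 7 13 → max 13  ≥ 7 ✓
7 13 -8 → max 13  ≥ 7 ✓
13 -8 10 → max 13  ≥ 7 ✓
-8 10 -1 → max 10  ≥ 7 ✓
10 -1 14 → max 14  ≥ 7 ✓
-1 14 -2 → max 14  ≥ 7 ✓
18 windows satisfy the condition.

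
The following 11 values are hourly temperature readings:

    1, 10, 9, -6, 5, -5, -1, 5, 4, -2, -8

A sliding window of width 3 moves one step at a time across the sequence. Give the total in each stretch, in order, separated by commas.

20, 13, 8, -6, -1, -1, 8, 7, -6

1 10 9 → sum 20
10 9 -6 → sum 13
9 -6 5 → sum 8
-6 5 -5 → sum -6
5 -5 -1 → sum -1
-5 -1 5 → sum -1
-1 5 4 → sum 8
5 4 -2 → sum 7
4 -2 -8 → sum -6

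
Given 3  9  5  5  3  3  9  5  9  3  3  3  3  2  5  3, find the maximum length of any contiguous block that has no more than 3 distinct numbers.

13

[3] 1 distinct, len 1
[3, 9] 2 distinct, len 2
[3, 9, 5] 3 distinct, len 3
[3, 9, 5, 5] 3 distinct, len 4
[3, 9, 5, 5, 3] 3 distinct, len 5
[3, 9, 5, 5, 3, 3] 3 distinct, len 6
[3, 9, 5, 5, 3, 3, 9] 3 distinct, len 7
[3, 9, 5, 5, 3, 3, 9, 5] 3 distinct, len 8
[3, 9, 5, 5, 3, 3, 9, 5, 9] 3 distinct, len 9
[3, 9, 5, 5, 3, 3, 9, 5, 9, 3] 3 distinct, len 10
[3, 9, 5, 5, 3, 3, 9, 5, 9, 3, 3] 3 distinct, len 11
[3, 9, 5, 5, 3, 3, 9, 5, 9, 3, 3, 3] 3 distinct, len 12
[3, 9, 5, 5, 3, 3, 9, 5, 9, 3, 3, 3, 3] 3 distinct, len 13
[9, 3, 3, 3, 3, 2] 3 distinct, len 6
[3, 3, 3, 3, 2, 5] 3 distinct, len 6
[3, 3, 3, 3, 2, 5, 3] 3 distinct, len 7
Longest length with ≤3 distinct: 13.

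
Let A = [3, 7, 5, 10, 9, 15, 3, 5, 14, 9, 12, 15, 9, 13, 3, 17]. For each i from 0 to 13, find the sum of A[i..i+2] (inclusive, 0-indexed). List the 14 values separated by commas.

15, 22, 24, 34, 27, 23, 22, 28, 35, 36, 36, 37, 25, 33

Sliding a size-3 window across the 16 values:
(3, 7, 5) → sum 15
(7, 5, 10) → sum 22
(5, 10, 9) → sum 24
(10, 9, 15) → sum 34
(9, 15, 3) → sum 27
(15, 3, 5) → sum 23
(3, 5, 14) → sum 22
(5, 14, 9) → sum 28
(14, 9, 12) → sum 35
(9, 12, 15) → sum 36
(12, 15, 9) → sum 36
(15, 9, 13) → sum 37
(9, 13, 3) → sum 25
(13, 3, 17) → sum 33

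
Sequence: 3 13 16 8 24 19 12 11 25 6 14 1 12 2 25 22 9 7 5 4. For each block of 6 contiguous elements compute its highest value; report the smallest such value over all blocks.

(3, 13, 16, 8, 24, 19) → max 24
(13, 16, 8, 24, 19, 12) → max 24
(16, 8, 24, 19, 12, 11) → max 24
(8, 24, 19, 12, 11, 25) → max 25
(24, 19, 12, 11, 25, 6) → max 25
(19, 12, 11, 25, 6, 14) → max 25
(12, 11, 25, 6, 14, 1) → max 25
(11, 25, 6, 14, 1, 12) → max 25
(25, 6, 14, 1, 12, 2) → max 25
(6, 14, 1, 12, 2, 25) → max 25
(14, 1, 12, 2, 25, 22) → max 25
(1, 12, 2, 25, 22, 9) → max 25
(12, 2, 25, 22, 9, 7) → max 25
(2, 25, 22, 9, 7, 5) → max 25
(25, 22, 9, 7, 5, 4) → max 25
Smallest of these is 24.

24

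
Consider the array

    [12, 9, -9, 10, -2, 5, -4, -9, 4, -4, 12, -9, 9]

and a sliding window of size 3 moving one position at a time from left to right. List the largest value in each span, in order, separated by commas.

Sliding a size-3 window across the 13 values:
[12, 9, -9] → max 12
[9, -9, 10] → max 10
[-9, 10, -2] → max 10
[10, -2, 5] → max 10
[-2, 5, -4] → max 5
[5, -4, -9] → max 5
[-4, -9, 4] → max 4
[-9, 4, -4] → max 4
[4, -4, 12] → max 12
[-4, 12, -9] → max 12
[12, -9, 9] → max 12

12, 10, 10, 10, 5, 5, 4, 4, 12, 12, 12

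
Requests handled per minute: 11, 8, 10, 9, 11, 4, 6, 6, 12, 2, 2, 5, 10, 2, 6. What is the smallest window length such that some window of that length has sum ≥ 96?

13

add 11: running sum 11 < 96
add 8: running sum 19 < 96
add 10: running sum 29 < 96
add 9: running sum 38 < 96
add 11: running sum 49 < 96
add 4: running sum 53 < 96
add 6: running sum 59 < 96
add 6: running sum 65 < 96
add 12: running sum 77 < 96
add 2: running sum 79 < 96
add 2: running sum 81 < 96
add 5: running sum 86 < 96
add 10: shortest ending here [11, 8, 10, 9, 11, 4, 6, 6, 12, 2, 2, 5, 10] sum 96, len 13
add 2: shortest ending here [11, 8, 10, 9, 11, 4, 6, 6, 12, 2, 2, 5, 10, 2] sum 98, len 14
add 6: shortest ending here [11, 8, 10, 9, 11, 4, 6, 6, 12, 2, 2, 5, 10, 2, 6] sum 104, len 15
Shortest qualifying length: 13.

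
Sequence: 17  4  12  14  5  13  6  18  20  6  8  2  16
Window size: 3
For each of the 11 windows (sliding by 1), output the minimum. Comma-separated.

4, 4, 5, 5, 5, 6, 6, 6, 6, 2, 2

(17, 4, 12) → min 4
(4, 12, 14) → min 4
(12, 14, 5) → min 5
(14, 5, 13) → min 5
(5, 13, 6) → min 5
(13, 6, 18) → min 6
(6, 18, 20) → min 6
(18, 20, 6) → min 6
(20, 6, 8) → min 6
(6, 8, 2) → min 2
(8, 2, 16) → min 2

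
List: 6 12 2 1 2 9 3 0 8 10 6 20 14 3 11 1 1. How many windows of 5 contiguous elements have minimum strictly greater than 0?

6 12 2 1 2 → min 1  > 0 ✓
12 2 1 2 9 → min 1  > 0 ✓
2 1 2 9 3 → min 1  > 0 ✓
1 2 9 3 0 → min 0
2 9 3 0 8 → min 0
9 3 0 8 10 → min 0
3 0 8 10 6 → min 0
0 8 10 6 20 → min 0
8 10 6 20 14 → min 6  > 0 ✓
10 6 20 14 3 → min 3  > 0 ✓
6 20 14 3 11 → min 3  > 0 ✓
20 14 3 11 1 → min 1  > 0 ✓
14 3 11 1 1 → min 1  > 0 ✓
8 windows satisfy the condition.

8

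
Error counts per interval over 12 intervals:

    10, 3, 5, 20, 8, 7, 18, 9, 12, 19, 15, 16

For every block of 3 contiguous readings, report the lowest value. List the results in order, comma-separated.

Sliding a size-3 window across the 12 values:
[10, 3, 5] → min 3
[3, 5, 20] → min 3
[5, 20, 8] → min 5
[20, 8, 7] → min 7
[8, 7, 18] → min 7
[7, 18, 9] → min 7
[18, 9, 12] → min 9
[9, 12, 19] → min 9
[12, 19, 15] → min 12
[19, 15, 16] → min 15

3, 3, 5, 7, 7, 7, 9, 9, 12, 15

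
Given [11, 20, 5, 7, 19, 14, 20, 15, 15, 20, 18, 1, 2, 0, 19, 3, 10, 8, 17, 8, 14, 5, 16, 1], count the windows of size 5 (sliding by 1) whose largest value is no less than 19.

15

[11, 20, 5, 7, 19] → max 20  ≥ 19 ✓
[20, 5, 7, 19, 14] → max 20  ≥ 19 ✓
[5, 7, 19, 14, 20] → max 20  ≥ 19 ✓
[7, 19, 14, 20, 15] → max 20  ≥ 19 ✓
[19, 14, 20, 15, 15] → max 20  ≥ 19 ✓
[14, 20, 15, 15, 20] → max 20  ≥ 19 ✓
[20, 15, 15, 20, 18] → max 20  ≥ 19 ✓
[15, 15, 20, 18, 1] → max 20  ≥ 19 ✓
[15, 20, 18, 1, 2] → max 20  ≥ 19 ✓
[20, 18, 1, 2, 0] → max 20  ≥ 19 ✓
[18, 1, 2, 0, 19] → max 19  ≥ 19 ✓
[1, 2, 0, 19, 3] → max 19  ≥ 19 ✓
[2, 0, 19, 3, 10] → max 19  ≥ 19 ✓
[0, 19, 3, 10, 8] → max 19  ≥ 19 ✓
[19, 3, 10, 8, 17] → max 19  ≥ 19 ✓
[3, 10, 8, 17, 8] → max 17
[10, 8, 17, 8, 14] → max 17
[8, 17, 8, 14, 5] → max 17
[17, 8, 14, 5, 16] → max 17
[8, 14, 5, 16, 1] → max 16
15 windows satisfy the condition.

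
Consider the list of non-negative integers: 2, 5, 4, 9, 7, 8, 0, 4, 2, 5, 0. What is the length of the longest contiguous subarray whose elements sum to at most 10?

3

[2] sum 2 len 1
[2, 5] sum 7 len 2
[5, 4] sum 9 len 2
[9] sum 9 len 1
[7] sum 7 len 1
[8] sum 8 len 1
[8, 0] sum 8 len 2
[0, 4] sum 4 len 2
[0, 4, 2] sum 6 len 3
[2, 5] sum 7 len 2
[2, 5, 0] sum 7 len 3
Longest length seen: 3.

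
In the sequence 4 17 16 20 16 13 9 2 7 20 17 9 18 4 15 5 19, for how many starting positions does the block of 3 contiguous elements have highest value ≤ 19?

[4, 17, 16] → max 17  ≤ 19 ✓
[17, 16, 20] → max 20
[16, 20, 16] → max 20
[20, 16, 13] → max 20
[16, 13, 9] → max 16  ≤ 19 ✓
[13, 9, 2] → max 13  ≤ 19 ✓
[9, 2, 7] → max 9  ≤ 19 ✓
[2, 7, 20] → max 20
[7, 20, 17] → max 20
[20, 17, 9] → max 20
[17, 9, 18] → max 18  ≤ 19 ✓
[9, 18, 4] → max 18  ≤ 19 ✓
[18, 4, 15] → max 18  ≤ 19 ✓
[4, 15, 5] → max 15  ≤ 19 ✓
[15, 5, 19] → max 19  ≤ 19 ✓
9 windows satisfy the condition.

9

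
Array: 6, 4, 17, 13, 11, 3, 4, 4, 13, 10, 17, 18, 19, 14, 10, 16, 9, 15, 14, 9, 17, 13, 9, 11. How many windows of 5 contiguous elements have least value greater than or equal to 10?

6 4 17 13 11 → min 4
4 17 13 11 3 → min 3
17 13 11 3 4 → min 3
13 11 3 4 4 → min 3
11 3 4 4 13 → min 3
3 4 4 13 10 → min 3
4 4 13 10 17 → min 4
4 13 10 17 18 → min 4
13 10 17 18 19 → min 10  ≥ 10 ✓
10 17 18 19 14 → min 10  ≥ 10 ✓
17 18 19 14 10 → min 10  ≥ 10 ✓
18 19 14 10 16 → min 10  ≥ 10 ✓
19 14 10 16 9 → min 9
14 10 16 9 15 → min 9
10 16 9 15 14 → min 9
16 9 15 14 9 → min 9
9 15 14 9 17 → min 9
15 14 9 17 13 → min 9
14 9 17 13 9 → min 9
9 17 13 9 11 → min 9
4 windows satisfy the condition.

4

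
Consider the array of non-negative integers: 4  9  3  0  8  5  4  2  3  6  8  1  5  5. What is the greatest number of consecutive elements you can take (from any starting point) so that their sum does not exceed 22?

[4] sum 4 len 1
[4, 9] sum 13 len 2
[4, 9, 3] sum 16 len 3
[4, 9, 3, 0] sum 16 len 4
[9, 3, 0, 8] sum 20 len 4
[3, 0, 8, 5] sum 16 len 4
[3, 0, 8, 5, 4] sum 20 len 5
[3, 0, 8, 5, 4, 2] sum 22 len 6
[0, 8, 5, 4, 2, 3] sum 22 len 6
[5, 4, 2, 3, 6] sum 20 len 5
[2, 3, 6, 8] sum 19 len 4
[2, 3, 6, 8, 1] sum 20 len 5
[6, 8, 1, 5] sum 20 len 4
[8, 1, 5, 5] sum 19 len 4
Longest length seen: 6.

6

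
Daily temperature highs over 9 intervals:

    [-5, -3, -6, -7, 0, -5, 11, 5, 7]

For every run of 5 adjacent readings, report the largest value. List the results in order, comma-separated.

[-5, -3, -6, -7, 0] → max 0
[-3, -6, -7, 0, -5] → max 0
[-6, -7, 0, -5, 11] → max 11
[-7, 0, -5, 11, 5] → max 11
[0, -5, 11, 5, 7] → max 11

0, 0, 11, 11, 11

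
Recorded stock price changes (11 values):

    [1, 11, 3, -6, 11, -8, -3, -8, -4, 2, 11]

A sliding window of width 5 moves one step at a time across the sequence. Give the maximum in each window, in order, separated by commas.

11, 11, 11, 11, 11, 2, 11

(1, 11, 3, -6, 11) → max 11
(11, 3, -6, 11, -8) → max 11
(3, -6, 11, -8, -3) → max 11
(-6, 11, -8, -3, -8) → max 11
(11, -8, -3, -8, -4) → max 11
(-8, -3, -8, -4, 2) → max 2
(-3, -8, -4, 2, 11) → max 11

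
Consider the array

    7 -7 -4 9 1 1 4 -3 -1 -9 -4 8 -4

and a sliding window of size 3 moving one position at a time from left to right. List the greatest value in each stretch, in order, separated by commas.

7, 9, 9, 9, 4, 4, 4, -1, -1, 8, 8

7 -7 -4 → max 7
-7 -4 9 → max 9
-4 9 1 → max 9
9 1 1 → max 9
1 1 4 → max 4
1 4 -3 → max 4
4 -3 -1 → max 4
-3 -1 -9 → max -1
-1 -9 -4 → max -1
-9 -4 8 → max 8
-4 8 -4 → max 8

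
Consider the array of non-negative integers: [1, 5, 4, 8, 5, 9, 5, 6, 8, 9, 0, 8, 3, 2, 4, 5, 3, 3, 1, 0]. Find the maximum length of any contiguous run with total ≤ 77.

Extend to the right; shrink from the left whenever the sum exceeds 77:
[1] sum 1 len 1
[1, 5] sum 6 len 2
[1, 5, 4] sum 10 len 3
[1, 5, 4, 8] sum 18 len 4
[1, 5, 4, 8, 5] sum 23 len 5
[1, 5, 4, 8, 5, 9] sum 32 len 6
[1, 5, 4, 8, 5, 9, 5] sum 37 len 7
[1, 5, 4, 8, 5, 9, 5, 6] sum 43 len 8
[1, 5, 4, 8, 5, 9, 5, 6, 8] sum 51 len 9
[1, 5, 4, 8, 5, 9, 5, 6, 8, 9] sum 60 len 10
[1, 5, 4, 8, 5, 9, 5, 6, 8, 9, 0] sum 60 len 11
[1, 5, 4, 8, 5, 9, 5, 6, 8, 9, 0, 8] sum 68 len 12
[1, 5, 4, 8, 5, 9, 5, 6, 8, 9, 0, 8, 3] sum 71 len 13
[1, 5, 4, 8, 5, 9, 5, 6, 8, 9, 0, 8, 3, 2] sum 73 len 14
[1, 5, 4, 8, 5, 9, 5, 6, 8, 9, 0, 8, 3, 2, 4] sum 77 len 15
[4, 8, 5, 9, 5, 6, 8, 9, 0, 8, 3, 2, 4, 5] sum 76 len 14
[8, 5, 9, 5, 6, 8, 9, 0, 8, 3, 2, 4, 5, 3] sum 75 len 14
[5, 9, 5, 6, 8, 9, 0, 8, 3, 2, 4, 5, 3, 3] sum 70 len 14
[5, 9, 5, 6, 8, 9, 0, 8, 3, 2, 4, 5, 3, 3, 1] sum 71 len 15
[5, 9, 5, 6, 8, 9, 0, 8, 3, 2, 4, 5, 3, 3, 1, 0] sum 71 len 16
Longest length seen: 16.

16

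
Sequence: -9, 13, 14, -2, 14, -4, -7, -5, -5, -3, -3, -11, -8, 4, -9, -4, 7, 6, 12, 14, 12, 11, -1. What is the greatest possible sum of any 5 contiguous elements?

[-9, 13, 14, -2, 14] → sum 30
[13, 14, -2, 14, -4] → sum 35
[14, -2, 14, -4, -7] → sum 15
[-2, 14, -4, -7, -5] → sum -4
[14, -4, -7, -5, -5] → sum -7
[-4, -7, -5, -5, -3] → sum -24
[-7, -5, -5, -3, -3] → sum -23
[-5, -5, -3, -3, -11] → sum -27
[-5, -3, -3, -11, -8] → sum -30
[-3, -3, -11, -8, 4] → sum -21
[-3, -11, -8, 4, -9] → sum -27
[-11, -8, 4, -9, -4] → sum -28
[-8, 4, -9, -4, 7] → sum -10
[4, -9, -4, 7, 6] → sum 4
[-9, -4, 7, 6, 12] → sum 12
[-4, 7, 6, 12, 14] → sum 35
[7, 6, 12, 14, 12] → sum 51
[6, 12, 14, 12, 11] → sum 55
[12, 14, 12, 11, -1] → sum 48
Greatest of these is 55.

55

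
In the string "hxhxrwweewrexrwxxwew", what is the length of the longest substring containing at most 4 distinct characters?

[h] 1 distinct, len 1
[h, x] 2 distinct, len 2
[h, x, h] 2 distinct, len 3
[h, x, h, x] 2 distinct, len 4
[h, x, h, x, r] 3 distinct, len 5
[h, x, h, x, r, w] 4 distinct, len 6
[h, x, h, x, r, w, w] 4 distinct, len 7
[x, r, w, w, e] 4 distinct, len 5
[x, r, w, w, e, e] 4 distinct, len 6
[x, r, w, w, e, e, w] 4 distinct, len 7
[x, r, w, w, e, e, w, r] 4 distinct, len 8
[x, r, w, w, e, e, w, r, e] 4 distinct, len 9
[x, r, w, w, e, e, w, r, e, x] 4 distinct, len 10
[x, r, w, w, e, e, w, r, e, x, r] 4 distinct, len 11
[x, r, w, w, e, e, w, r, e, x, r, w] 4 distinct, len 12
[x, r, w, w, e, e, w, r, e, x, r, w, x] 4 distinct, len 13
[x, r, w, w, e, e, w, r, e, x, r, w, x, x] 4 distinct, len 14
[x, r, w, w, e, e, w, r, e, x, r, w, x, x, w] 4 distinct, len 15
[x, r, w, w, e, e, w, r, e, x, r, w, x, x, w, e] 4 distinct, len 16
[x, r, w, w, e, e, w, r, e, x, r, w, x, x, w, e, w] 4 distinct, len 17
Longest length with ≤4 distinct: 17.

17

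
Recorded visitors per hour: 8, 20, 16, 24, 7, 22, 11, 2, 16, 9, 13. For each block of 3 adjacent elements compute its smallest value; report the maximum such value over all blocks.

16

[8, 20, 16] → min 8
[20, 16, 24] → min 16
[16, 24, 7] → min 7
[24, 7, 22] → min 7
[7, 22, 11] → min 7
[22, 11, 2] → min 2
[11, 2, 16] → min 2
[2, 16, 9] → min 2
[16, 9, 13] → min 9
Maximum of these is 16.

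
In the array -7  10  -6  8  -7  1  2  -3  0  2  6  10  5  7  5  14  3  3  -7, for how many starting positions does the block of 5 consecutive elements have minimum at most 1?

10

[-7, 10, -6, 8, -7] → min -7  ≤ 1 ✓
[10, -6, 8, -7, 1] → min -7  ≤ 1 ✓
[-6, 8, -7, 1, 2] → min -7  ≤ 1 ✓
[8, -7, 1, 2, -3] → min -7  ≤ 1 ✓
[-7, 1, 2, -3, 0] → min -7  ≤ 1 ✓
[1, 2, -3, 0, 2] → min -3  ≤ 1 ✓
[2, -3, 0, 2, 6] → min -3  ≤ 1 ✓
[-3, 0, 2, 6, 10] → min -3  ≤ 1 ✓
[0, 2, 6, 10, 5] → min 0  ≤ 1 ✓
[2, 6, 10, 5, 7] → min 2
[6, 10, 5, 7, 5] → min 5
[10, 5, 7, 5, 14] → min 5
[5, 7, 5, 14, 3] → min 3
[7, 5, 14, 3, 3] → min 3
[5, 14, 3, 3, -7] → min -7  ≤ 1 ✓
10 windows satisfy the condition.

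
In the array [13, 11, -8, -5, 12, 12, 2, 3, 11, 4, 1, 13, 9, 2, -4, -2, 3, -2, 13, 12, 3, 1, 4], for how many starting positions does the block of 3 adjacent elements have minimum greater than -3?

(13, 11, -8) → min -8
(11, -8, -5) → min -8
(-8, -5, 12) → min -8
(-5, 12, 12) → min -5
(12, 12, 2) → min 2  > -3 ✓
(12, 2, 3) → min 2  > -3 ✓
(2, 3, 11) → min 2  > -3 ✓
(3, 11, 4) → min 3  > -3 ✓
(11, 4, 1) → min 1  > -3 ✓
(4, 1, 13) → min 1  > -3 ✓
(1, 13, 9) → min 1  > -3 ✓
(13, 9, 2) → min 2  > -3 ✓
(9, 2, -4) → min -4
(2, -4, -2) → min -4
(-4, -2, 3) → min -4
(-2, 3, -2) → min -2  > -3 ✓
(3, -2, 13) → min -2  > -3 ✓
(-2, 13, 12) → min -2  > -3 ✓
(13, 12, 3) → min 3  > -3 ✓
(12, 3, 1) → min 1  > -3 ✓
(3, 1, 4) → min 1  > -3 ✓
14 windows satisfy the condition.

14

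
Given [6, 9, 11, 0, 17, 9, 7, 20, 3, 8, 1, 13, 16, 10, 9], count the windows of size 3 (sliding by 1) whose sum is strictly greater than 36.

1

6 9 11 → sum 26
9 11 0 → sum 20
11 0 17 → sum 28
0 17 9 → sum 26
17 9 7 → sum 33
9 7 20 → sum 36
7 20 3 → sum 30
20 3 8 → sum 31
3 8 1 → sum 12
8 1 13 → sum 22
1 13 16 → sum 30
13 16 10 → sum 39  > 36 ✓
16 10 9 → sum 35
1 window satisfy the condition.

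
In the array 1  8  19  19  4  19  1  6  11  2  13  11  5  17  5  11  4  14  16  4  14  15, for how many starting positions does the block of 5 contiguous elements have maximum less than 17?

1 8 19 19 4 → max 19
8 19 19 4 19 → max 19
19 19 4 19 1 → max 19
19 4 19 1 6 → max 19
4 19 1 6 11 → max 19
19 1 6 11 2 → max 19
1 6 11 2 13 → max 13  < 17 ✓
6 11 2 13 11 → max 13  < 17 ✓
11 2 13 11 5 → max 13  < 17 ✓
2 13 11 5 17 → max 17
13 11 5 17 5 → max 17
11 5 17 5 11 → max 17
5 17 5 11 4 → max 17
17 5 11 4 14 → max 17
5 11 4 14 16 → max 16  < 17 ✓
11 4 14 16 4 → max 16  < 17 ✓
4 14 16 4 14 → max 16  < 17 ✓
14 16 4 14 15 → max 16  < 17 ✓
7 windows satisfy the condition.

7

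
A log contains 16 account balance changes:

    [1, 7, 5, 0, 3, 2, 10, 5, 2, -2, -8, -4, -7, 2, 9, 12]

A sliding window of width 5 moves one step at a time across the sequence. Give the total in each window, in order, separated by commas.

1 7 5 0 3 → sum 16
7 5 0 3 2 → sum 17
5 0 3 2 10 → sum 20
0 3 2 10 5 → sum 20
3 2 10 5 2 → sum 22
2 10 5 2 -2 → sum 17
10 5 2 -2 -8 → sum 7
5 2 -2 -8 -4 → sum -7
2 -2 -8 -4 -7 → sum -19
-2 -8 -4 -7 2 → sum -19
-8 -4 -7 2 9 → sum -8
-4 -7 2 9 12 → sum 12

16, 17, 20, 20, 22, 17, 7, -7, -19, -19, -8, 12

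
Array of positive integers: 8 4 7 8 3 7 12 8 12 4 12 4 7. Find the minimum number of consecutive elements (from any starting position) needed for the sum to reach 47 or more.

Extend right; whenever the sum reaches 47, record the length and shrink from the left:
add 8: running sum 8 < 47
add 4: running sum 12 < 47
add 7: running sum 19 < 47
add 8: running sum 27 < 47
add 3: running sum 30 < 47
add 7: running sum 37 < 47
end 6: [8, 4, 7, 8, 3, 7, 12] sum 49, len 7
end 7: [4, 7, 8, 3, 7, 12, 8] sum 49, len 7
end 8: [8, 3, 7, 12, 8, 12] sum 50, len 6
end 9: [8, 3, 7, 12, 8, 12, 4] sum 54, len 7
end 10: [12, 8, 12, 4, 12] sum 48, len 5
end 11: [12, 8, 12, 4, 12, 4] sum 52, len 6
end 12: [8, 12, 4, 12, 4, 7] sum 47, len 6
Shortest qualifying length: 5.

5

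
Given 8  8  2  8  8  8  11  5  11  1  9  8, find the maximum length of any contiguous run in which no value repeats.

add 8: [8] len 1
add 8 (repeat 8, move left end past it): [8] len 1
add 2: [8, 2] len 2
add 8 (repeat 8, move left end past it): [2, 8] len 2
add 8 (repeat 8, move left end past it): [8] len 1
add 8 (repeat 8, move left end past it): [8] len 1
add 11: [8, 11] len 2
add 5: [8, 11, 5] len 3
add 11 (repeat 11, move left end past it): [5, 11] len 2
add 1: [5, 11, 1] len 3
add 9: [5, 11, 1, 9] len 4
add 8: [5, 11, 1, 9, 8] len 5
Longest all-distinct length: 5.

5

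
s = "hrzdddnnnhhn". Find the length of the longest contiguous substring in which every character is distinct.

[h] len 1
[h, r] len 2
[h, r, z] len 3
[h, r, z, d] len 4
[d] len 1
[d] len 1
[d, n] len 2
[n] len 1
[n] len 1
[n, h] len 2
[h] len 1
[h, n] len 2
Longest all-distinct length: 4.

4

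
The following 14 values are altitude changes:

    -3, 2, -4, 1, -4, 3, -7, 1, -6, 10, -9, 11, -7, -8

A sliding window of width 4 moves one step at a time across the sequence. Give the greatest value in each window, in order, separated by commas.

Sliding a size-4 window across the 14 values:
[-3, 2, -4, 1] → max 2
[2, -4, 1, -4] → max 2
[-4, 1, -4, 3] → max 3
[1, -4, 3, -7] → max 3
[-4, 3, -7, 1] → max 3
[3, -7, 1, -6] → max 3
[-7, 1, -6, 10] → max 10
[1, -6, 10, -9] → max 10
[-6, 10, -9, 11] → max 11
[10, -9, 11, -7] → max 11
[-9, 11, -7, -8] → max 11

2, 2, 3, 3, 3, 3, 10, 10, 11, 11, 11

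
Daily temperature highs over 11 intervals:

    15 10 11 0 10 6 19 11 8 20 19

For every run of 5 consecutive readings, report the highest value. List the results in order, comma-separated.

15, 11, 19, 19, 19, 20, 20

(15, 10, 11, 0, 10) → max 15
(10, 11, 0, 10, 6) → max 11
(11, 0, 10, 6, 19) → max 19
(0, 10, 6, 19, 11) → max 19
(10, 6, 19, 11, 8) → max 19
(6, 19, 11, 8, 20) → max 20
(19, 11, 8, 20, 19) → max 20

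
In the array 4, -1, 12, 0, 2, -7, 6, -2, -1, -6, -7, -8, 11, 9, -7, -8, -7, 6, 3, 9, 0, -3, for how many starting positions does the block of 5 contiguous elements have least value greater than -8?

4 -1 12 0 2 → min -1  > -8 ✓
-1 12 0 2 -7 → min -7  > -8 ✓
12 0 2 -7 6 → min -7  > -8 ✓
0 2 -7 6 -2 → min -7  > -8 ✓
2 -7 6 -2 -1 → min -7  > -8 ✓
-7 6 -2 -1 -6 → min -7  > -8 ✓
6 -2 -1 -6 -7 → min -7  > -8 ✓
-2 -1 -6 -7 -8 → min -8
-1 -6 -7 -8 11 → min -8
-6 -7 -8 11 9 → min -8
-7 -8 11 9 -7 → min -8
-8 11 9 -7 -8 → min -8
11 9 -7 -8 -7 → min -8
9 -7 -8 -7 6 → min -8
-7 -8 -7 6 3 → min -8
-8 -7 6 3 9 → min -8
-7 6 3 9 0 → min -7  > -8 ✓
6 3 9 0 -3 → min -3  > -8 ✓
9 windows satisfy the condition.

9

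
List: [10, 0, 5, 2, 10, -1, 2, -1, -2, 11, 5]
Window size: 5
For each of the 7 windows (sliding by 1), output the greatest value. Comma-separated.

10, 10, 10, 10, 10, 11, 11

[10, 0, 5, 2, 10] → max 10
[0, 5, 2, 10, -1] → max 10
[5, 2, 10, -1, 2] → max 10
[2, 10, -1, 2, -1] → max 10
[10, -1, 2, -1, -2] → max 10
[-1, 2, -1, -2, 11] → max 11
[2, -1, -2, 11, 5] → max 11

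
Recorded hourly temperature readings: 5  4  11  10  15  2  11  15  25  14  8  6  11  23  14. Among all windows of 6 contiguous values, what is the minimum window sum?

Window sums for each of the 10 positions:
(5, 4, 11, 10, 15, 2) → sum 47
(4, 11, 10, 15, 2, 11) → sum 53
(11, 10, 15, 2, 11, 15) → sum 64
(10, 15, 2, 11, 15, 25) → sum 78
(15, 2, 11, 15, 25, 14) → sum 82
(2, 11, 15, 25, 14, 8) → sum 75
(11, 15, 25, 14, 8, 6) → sum 79
(15, 25, 14, 8, 6, 11) → sum 79
(25, 14, 8, 6, 11, 23) → sum 87
(14, 8, 6, 11, 23, 14) → sum 76
Minimum of these is 47.

47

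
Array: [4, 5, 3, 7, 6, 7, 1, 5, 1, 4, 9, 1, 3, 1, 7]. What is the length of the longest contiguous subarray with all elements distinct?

5

add 4: [4] len 1
add 5: [4, 5] len 2
add 3: [4, 5, 3] len 3
add 7: [4, 5, 3, 7] len 4
add 6: [4, 5, 3, 7, 6] len 5
add 7 (repeat 7, move left end past it): [6, 7] len 2
add 1: [6, 7, 1] len 3
add 5: [6, 7, 1, 5] len 4
add 1 (repeat 1, move left end past it): [5, 1] len 2
add 4: [5, 1, 4] len 3
add 9: [5, 1, 4, 9] len 4
add 1 (repeat 1, move left end past it): [4, 9, 1] len 3
add 3: [4, 9, 1, 3] len 4
add 1 (repeat 1, move left end past it): [3, 1] len 2
add 7: [3, 1, 7] len 3
Longest all-distinct length: 5.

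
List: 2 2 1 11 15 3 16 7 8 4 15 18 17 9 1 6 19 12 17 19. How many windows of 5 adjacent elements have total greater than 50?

9

2 2 1 11 15 → sum 31
2 1 11 15 3 → sum 32
1 11 15 3 16 → sum 46
11 15 3 16 7 → sum 52  > 50 ✓
15 3 16 7 8 → sum 49
3 16 7 8 4 → sum 38
16 7 8 4 15 → sum 50
7 8 4 15 18 → sum 52  > 50 ✓
8 4 15 18 17 → sum 62  > 50 ✓
4 15 18 17 9 → sum 63  > 50 ✓
15 18 17 9 1 → sum 60  > 50 ✓
18 17 9 1 6 → sum 51  > 50 ✓
17 9 1 6 19 → sum 52  > 50 ✓
9 1 6 19 12 → sum 47
1 6 19 12 17 → sum 55  > 50 ✓
6 19 12 17 19 → sum 73  > 50 ✓
9 windows satisfy the condition.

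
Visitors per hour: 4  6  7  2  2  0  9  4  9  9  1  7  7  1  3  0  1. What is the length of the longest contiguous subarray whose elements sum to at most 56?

14

Extend to the right; shrink from the left whenever the sum exceeds 56:
[4] sum 4 len 1
[4, 6] sum 10 len 2
[4, 6, 7] sum 17 len 3
[4, 6, 7, 2] sum 19 len 4
[4, 6, 7, 2, 2] sum 21 len 5
[4, 6, 7, 2, 2, 0] sum 21 len 6
[4, 6, 7, 2, 2, 0, 9] sum 30 len 7
[4, 6, 7, 2, 2, 0, 9, 4] sum 34 len 8
[4, 6, 7, 2, 2, 0, 9, 4, 9] sum 43 len 9
[4, 6, 7, 2, 2, 0, 9, 4, 9, 9] sum 52 len 10
[4, 6, 7, 2, 2, 0, 9, 4, 9, 9, 1] sum 53 len 11
[6, 7, 2, 2, 0, 9, 4, 9, 9, 1, 7] sum 56 len 11
[2, 2, 0, 9, 4, 9, 9, 1, 7, 7] sum 50 len 10
[2, 2, 0, 9, 4, 9, 9, 1, 7, 7, 1] sum 51 len 11
[2, 2, 0, 9, 4, 9, 9, 1, 7, 7, 1, 3] sum 54 len 12
[2, 2, 0, 9, 4, 9, 9, 1, 7, 7, 1, 3, 0] sum 54 len 13
[2, 2, 0, 9, 4, 9, 9, 1, 7, 7, 1, 3, 0, 1] sum 55 len 14
Longest length seen: 14.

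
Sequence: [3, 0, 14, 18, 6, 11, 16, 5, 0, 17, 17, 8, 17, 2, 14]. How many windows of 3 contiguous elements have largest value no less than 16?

12

3 0 14 → max 14
0 14 18 → max 18  ≥ 16 ✓
14 18 6 → max 18  ≥ 16 ✓
18 6 11 → max 18  ≥ 16 ✓
6 11 16 → max 16  ≥ 16 ✓
11 16 5 → max 16  ≥ 16 ✓
16 5 0 → max 16  ≥ 16 ✓
5 0 17 → max 17  ≥ 16 ✓
0 17 17 → max 17  ≥ 16 ✓
17 17 8 → max 17  ≥ 16 ✓
17 8 17 → max 17  ≥ 16 ✓
8 17 2 → max 17  ≥ 16 ✓
17 2 14 → max 17  ≥ 16 ✓
12 windows satisfy the condition.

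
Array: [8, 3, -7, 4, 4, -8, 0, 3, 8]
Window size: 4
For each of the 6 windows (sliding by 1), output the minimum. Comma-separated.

-7, -7, -8, -8, -8, -8

8 3 -7 4 → min -7
3 -7 4 4 → min -7
-7 4 4 -8 → min -8
4 4 -8 0 → min -8
4 -8 0 3 → min -8
-8 0 3 8 → min -8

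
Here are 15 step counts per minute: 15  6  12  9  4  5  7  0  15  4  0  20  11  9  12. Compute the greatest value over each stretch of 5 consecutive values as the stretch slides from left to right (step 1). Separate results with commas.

(15, 6, 12, 9, 4) → max 15
(6, 12, 9, 4, 5) → max 12
(12, 9, 4, 5, 7) → max 12
(9, 4, 5, 7, 0) → max 9
(4, 5, 7, 0, 15) → max 15
(5, 7, 0, 15, 4) → max 15
(7, 0, 15, 4, 0) → max 15
(0, 15, 4, 0, 20) → max 20
(15, 4, 0, 20, 11) → max 20
(4, 0, 20, 11, 9) → max 20
(0, 20, 11, 9, 12) → max 20

15, 12, 12, 9, 15, 15, 15, 20, 20, 20, 20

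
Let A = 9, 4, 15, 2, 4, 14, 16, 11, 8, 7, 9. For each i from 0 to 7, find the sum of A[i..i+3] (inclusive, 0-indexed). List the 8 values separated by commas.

30, 25, 35, 36, 45, 49, 42, 35

(9, 4, 15, 2) → sum 30
(4, 15, 2, 4) → sum 25
(15, 2, 4, 14) → sum 35
(2, 4, 14, 16) → sum 36
(4, 14, 16, 11) → sum 45
(14, 16, 11, 8) → sum 49
(16, 11, 8, 7) → sum 42
(11, 8, 7, 9) → sum 35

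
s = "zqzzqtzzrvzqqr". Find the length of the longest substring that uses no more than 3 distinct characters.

8

add z: window [z] (1 distinct), len 1
add q: window [z, q] (2 distinct), len 2
add z: window [z, q, z] (2 distinct), len 3
add z: window [z, q, z, z] (2 distinct), len 4
add q: window [z, q, z, z, q] (2 distinct), len 5
add t: window [z, q, z, z, q, t] (3 distinct), len 6
add z: window [z, q, z, z, q, t, z] (3 distinct), len 7
add z: window [z, q, z, z, q, t, z, z] (3 distinct), len 8
add r: window [t, z, z, r] (3 distinct), len 4
add v: window [z, z, r, v] (3 distinct), len 4
add z: window [z, z, r, v, z] (3 distinct), len 5
add q: window [v, z, q] (3 distinct), len 3
add q: window [v, z, q, q] (3 distinct), len 4
add r: window [z, q, q, r] (3 distinct), len 4
Longest length with ≤3 distinct: 8.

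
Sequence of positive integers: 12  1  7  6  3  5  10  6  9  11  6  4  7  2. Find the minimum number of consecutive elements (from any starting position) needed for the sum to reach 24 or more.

3

add 12: running sum 12 < 24
add 1: running sum 13 < 24
add 7: running sum 20 < 24
end 3: [12, 1, 7, 6] sum 26, len 4
end 4: [12, 1, 7, 6, 3] sum 29, len 5
end 5: [12, 1, 7, 6, 3, 5] sum 34, len 6
end 6: [6, 3, 5, 10] sum 24, len 4
end 7: [3, 5, 10, 6] sum 24, len 4
end 8: [10, 6, 9] sum 25, len 3
end 9: [6, 9, 11] sum 26, len 3
end 10: [9, 11, 6] sum 26, len 3
end 11: [9, 11, 6, 4] sum 30, len 4
end 12: [11, 6, 4, 7] sum 28, len 4
end 13: [11, 6, 4, 7, 2] sum 30, len 5
Shortest qualifying length: 3.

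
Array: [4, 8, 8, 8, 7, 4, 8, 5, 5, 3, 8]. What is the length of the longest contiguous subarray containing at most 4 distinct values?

9

[4] 1 distinct, len 1
[4, 8] 2 distinct, len 2
[4, 8, 8] 2 distinct, len 3
[4, 8, 8, 8] 2 distinct, len 4
[4, 8, 8, 8, 7] 3 distinct, len 5
[4, 8, 8, 8, 7, 4] 3 distinct, len 6
[4, 8, 8, 8, 7, 4, 8] 3 distinct, len 7
[4, 8, 8, 8, 7, 4, 8, 5] 4 distinct, len 8
[4, 8, 8, 8, 7, 4, 8, 5, 5] 4 distinct, len 9
[4, 8, 5, 5, 3] 4 distinct, len 5
[4, 8, 5, 5, 3, 8] 4 distinct, len 6
Longest length with ≤4 distinct: 9.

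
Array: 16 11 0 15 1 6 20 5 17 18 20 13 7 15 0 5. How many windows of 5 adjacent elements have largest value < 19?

3

(16, 11, 0, 15, 1) → max 16  < 19 ✓
(11, 0, 15, 1, 6) → max 15  < 19 ✓
(0, 15, 1, 6, 20) → max 20
(15, 1, 6, 20, 5) → max 20
(1, 6, 20, 5, 17) → max 20
(6, 20, 5, 17, 18) → max 20
(20, 5, 17, 18, 20) → max 20
(5, 17, 18, 20, 13) → max 20
(17, 18, 20, 13, 7) → max 20
(18, 20, 13, 7, 15) → max 20
(20, 13, 7, 15, 0) → max 20
(13, 7, 15, 0, 5) → max 15  < 19 ✓
3 windows satisfy the condition.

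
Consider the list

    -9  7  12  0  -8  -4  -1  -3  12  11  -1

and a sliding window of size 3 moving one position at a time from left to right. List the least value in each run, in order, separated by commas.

Sliding a size-3 window across the 11 values:
[-9, 7, 12] → min -9
[7, 12, 0] → min 0
[12, 0, -8] → min -8
[0, -8, -4] → min -8
[-8, -4, -1] → min -8
[-4, -1, -3] → min -4
[-1, -3, 12] → min -3
[-3, 12, 11] → min -3
[12, 11, -1] → min -1

-9, 0, -8, -8, -8, -4, -3, -3, -1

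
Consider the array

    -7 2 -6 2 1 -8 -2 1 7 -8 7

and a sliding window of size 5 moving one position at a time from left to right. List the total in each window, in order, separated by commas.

[-7, 2, -6, 2, 1] → sum -8
[2, -6, 2, 1, -8] → sum -9
[-6, 2, 1, -8, -2] → sum -13
[2, 1, -8, -2, 1] → sum -6
[1, -8, -2, 1, 7] → sum -1
[-8, -2, 1, 7, -8] → sum -10
[-2, 1, 7, -8, 7] → sum 5

-8, -9, -13, -6, -1, -10, 5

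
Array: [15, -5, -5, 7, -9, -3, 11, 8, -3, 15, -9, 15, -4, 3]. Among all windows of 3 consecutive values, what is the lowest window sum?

-7

Each size-3 window and its sum:
(15, -5, -5) → sum 5
(-5, -5, 7) → sum -3
(-5, 7, -9) → sum -7
(7, -9, -3) → sum -5
(-9, -3, 11) → sum -1
(-3, 11, 8) → sum 16
(11, 8, -3) → sum 16
(8, -3, 15) → sum 20
(-3, 15, -9) → sum 3
(15, -9, 15) → sum 21
(-9, 15, -4) → sum 2
(15, -4, 3) → sum 14
Lowest of these is -7.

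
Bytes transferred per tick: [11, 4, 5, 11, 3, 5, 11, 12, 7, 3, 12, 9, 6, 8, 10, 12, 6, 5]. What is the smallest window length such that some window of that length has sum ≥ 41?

5

add 11: running sum 11 < 41
add 4: running sum 15 < 41
add 5: running sum 20 < 41
add 11: running sum 31 < 41
add 3: running sum 34 < 41
add 5: running sum 39 < 41
add 11: shortest ending here [11, 4, 5, 11, 3, 5, 11] sum 50, len 7
add 12: shortest ending here [11, 3, 5, 11, 12] sum 42, len 5
add 7: shortest ending here [11, 3, 5, 11, 12, 7] sum 49, len 6
add 3: shortest ending here [3, 5, 11, 12, 7, 3] sum 41, len 6
add 12: shortest ending here [11, 12, 7, 3, 12] sum 45, len 5
add 9: shortest ending here [12, 7, 3, 12, 9] sum 43, len 5
add 6: shortest ending here [12, 7, 3, 12, 9, 6] sum 49, len 6
add 8: shortest ending here [7, 3, 12, 9, 6, 8] sum 45, len 6
add 10: shortest ending here [12, 9, 6, 8, 10] sum 45, len 5
add 12: shortest ending here [9, 6, 8, 10, 12] sum 45, len 5
add 6: shortest ending here [6, 8, 10, 12, 6] sum 42, len 5
add 5: shortest ending here [8, 10, 12, 6, 5] sum 41, len 5
Shortest qualifying length: 5.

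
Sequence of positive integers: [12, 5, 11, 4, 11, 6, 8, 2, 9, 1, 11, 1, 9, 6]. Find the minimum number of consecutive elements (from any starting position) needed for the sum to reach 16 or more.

2

add 12: running sum 12 < 16
end 1: [12, 5] sum 17, len 2
end 2: [5, 11] sum 16, len 2
end 3: [5, 11, 4] sum 20, len 3
end 4: [11, 4, 11] sum 26, len 3
end 5: [11, 6] sum 17, len 2
end 6: [11, 6, 8] sum 25, len 3
end 7: [6, 8, 2] sum 16, len 3
end 8: [8, 2, 9] sum 19, len 3
end 9: [8, 2, 9, 1] sum 20, len 4
end 10: [9, 1, 11] sum 21, len 3
end 11: [9, 1, 11, 1] sum 22, len 4
end 12: [11, 1, 9] sum 21, len 3
end 13: [1, 9, 6] sum 16, len 3
Shortest qualifying length: 2.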